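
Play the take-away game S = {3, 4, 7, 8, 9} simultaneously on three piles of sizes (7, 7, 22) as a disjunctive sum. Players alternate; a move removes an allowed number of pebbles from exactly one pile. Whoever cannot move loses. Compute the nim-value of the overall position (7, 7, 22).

All piles use S = {3, 4, 7, 8, 9}:
n :  0  1  2  3  4  5  6  7  8  9 10 11 12 13 14 15 16 17 18 19 20 21 22
G :  0  0  0  1  1  1  2  2  2  3  3  3  0  0  0  1  1  1  2  2  2  3  3
Pile A: G(7) = 2.
Pile B: G(7) = 2.
Pile C: G(22) = 3.
Combined Grundy value = 2 ⊕ 2 ⊕ 3 = 3.

3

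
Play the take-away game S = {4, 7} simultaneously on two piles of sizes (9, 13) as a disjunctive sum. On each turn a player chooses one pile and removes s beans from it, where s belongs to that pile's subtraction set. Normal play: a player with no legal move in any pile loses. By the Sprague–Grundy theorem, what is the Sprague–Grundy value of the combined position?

All piles use S = {4, 7}:
n :  0  1  2  3  4  5  6  7  8  9 10 11 12 13
G :  0  0  0  0  1  1  1  1  2  2  2  0  0  0
Pile A: G(9) = 2.
Pile B: G(13) = 0.
Combined Grundy value = 2 ⊕ 0 = 2.

2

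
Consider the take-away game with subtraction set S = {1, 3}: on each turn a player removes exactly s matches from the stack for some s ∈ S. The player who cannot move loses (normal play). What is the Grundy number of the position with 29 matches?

G(0) = 0
G(1) = mex{0} = 1
G(2) = mex{1} = 0
G(3) = mex{0,0} = 1
G(4) = mex{1,1} = 0
G(5) = mex{0,0} = 1
G(6) = mex{1,1} = 0
G(7) = mex{0,0} = 1
G(8) = mex{1,1} = 0
G(9) = mex{0,0} = 1
G(10) = mex{1,1} = 0
G(11) = mex{0,0} = 1
G(12) = mex{1,1} = 0
G(13) = mex{0,0} = 1
G(14) = mex{1,1} = 0
G(15) = mex{0,0} = 1
G(16) = mex{1,1} = 0
G(17) = mex{0,0} = 1
G(18) = mex{1,1} = 0
G(19) = mex{0,0} = 1
G(20) = mex{1,1} = 0
G(21) = mex{0,0} = 1
G(22) = mex{1,1} = 0
G(23) = mex{0,0} = 1
G(24) = mex{1,1} = 0
G(25) = mex{0,0} = 1
G(26) = mex{1,1} = 0
G(27) = mex{0,0} = 1
G(28) = mex{1,1} = 0
G(29) = mex{0,0} = 1

1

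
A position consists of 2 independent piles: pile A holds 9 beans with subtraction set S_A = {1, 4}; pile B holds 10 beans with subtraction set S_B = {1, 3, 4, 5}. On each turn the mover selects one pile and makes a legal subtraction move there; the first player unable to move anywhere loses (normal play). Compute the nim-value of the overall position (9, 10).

Pile A, S = {1, 4}:
G(0) = 0
G(1) = mex{0} = 1
G(2) = mex{1} = 0
G(3) = mex{0} = 1
G(4) = mex{1,0} = 2
G(5) = mex{2,1} = 0
G(6) = mex{0,0} = 1
G(7) = mex{1,1} = 0
G(8) = mex{0,2} = 1
G(9) = mex{1,0} = 2
G_A(9) = 2.
Pile B, S = {1, 3, 4, 5}:
n :  0  1  2  3  4  5  6  7  8  9 10
G :  0  1  0  1  2  3  2  3  0  1  0
G_B(10) = 0.
Combined Grundy value = 2 ⊕ 0 = 2.

2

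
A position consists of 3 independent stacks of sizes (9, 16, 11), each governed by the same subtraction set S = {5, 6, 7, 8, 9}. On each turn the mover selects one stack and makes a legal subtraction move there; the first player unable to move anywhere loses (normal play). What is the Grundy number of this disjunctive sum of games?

All stacks use S = {5, 6, 7, 8, 9}:
n :  0  1  2  3  4  5  6  7  8  9 10 11 12 13 14 15 16
G :  0  0  0  0  0  1  1  1  1  1  2  2  2  2  0  0  0
Stack A: G(9) = 1.
Stack B: G(16) = 0.
Stack C: G(11) = 2.
Combined Grundy value = 1 ⊕ 0 ⊕ 2 = 3.

3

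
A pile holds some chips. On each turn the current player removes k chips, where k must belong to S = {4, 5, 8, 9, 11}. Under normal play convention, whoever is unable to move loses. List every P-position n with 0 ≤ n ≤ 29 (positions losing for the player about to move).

0, 1, 2, 3, 15, 16, 17, 18

n :  0  1  2  3  4  5  6  7  8  9 10 11 12 13 14 15 16 17 18 19 20 21 22 23 24 25 26 27 28 29
G :  0  0  0  0  1  1  1  1  2  2  2  2  3  3  3  0  0  0  0  1  1  1  1  2  2  2  2  3  3  3
P-positions are exactly the n with G(n) = 0.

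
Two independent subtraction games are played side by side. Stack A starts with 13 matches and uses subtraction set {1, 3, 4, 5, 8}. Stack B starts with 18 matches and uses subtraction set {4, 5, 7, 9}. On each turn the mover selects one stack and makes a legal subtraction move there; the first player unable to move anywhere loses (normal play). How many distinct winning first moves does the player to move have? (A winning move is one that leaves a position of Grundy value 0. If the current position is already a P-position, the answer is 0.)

Stack A, S = {1, 3, 4, 5, 8}:
n :  0  1  2  3  4  5  6  7  8  9 10 11 12 13
G :  0  1  0  1  2  3  2  3  4  0  1  0  1  2
G_A(13) = 2.
Stack B, S = {4, 5, 7, 9}:
n :  0  1  2  3  4  5  6  7  8  9 10 11 12 13 14 15 16 17 18
G :  0  0  0  0  1  1  1  1  2  2  2  2  3  0  0  0  0  1  1
G_B(18) = 1.
Combined Grundy value = 2 ⊕ 1 = 3.
A winning move leaves total XOR = 0, i.e. changes one component's Grundy value g to g ⊕ X where X is the current total.
Stack A: need g' = 2⊕3 = 1. Options: 13−1→G=1, 13−3→G=1, 13−4→G=0, 13−5→G=4, 13−8→G=3. Hits: 2.
Stack B: need g' = 1⊕3 = 2. Options: 18−4→G=0, 18−5→G=0, 18−7→G=2, 18−9→G=2. Hits: 2.

4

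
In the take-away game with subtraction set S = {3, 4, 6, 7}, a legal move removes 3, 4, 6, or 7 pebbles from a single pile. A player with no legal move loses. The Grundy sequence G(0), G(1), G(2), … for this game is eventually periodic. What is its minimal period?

10

G(0) = 0
G(1) = mex{} = 0
G(2) = mex{} = 0
G(3) = mex{0} = 1
G(4) = mex{0,0} = 1
G(5) = mex{0,0} = 1
G(6) = mex{1,0,0} = 2
G(7) = mex{1,1,0,0} = 2
G(8) = mex{1,1,0,0} = 2
G(9) = mex{2,1,1,0} = 3
G(10) = mex{2,2,1,1} = 0
G(11) = mex{2,2,1,1} = 0
G(12) = mex{3,2,2,1} = 0
G(13) = mex{0,3,2,2} = 1
G(14) = mex{0,0,2,2} = 1
G(15) = mex{0,0,3,2} = 1
G(16) = mex{1,0,0,3} = 2
G(17) = mex{1,1,0,0} = 2
G(18) = mex{1,1,0,0} = 2
G(19) = mex{2,1,1,0} = 3
G(20) = mex{2,2,1,1} = 0
G(21) = mex{2,2,1,1} = 0
G(n+10) = G(n) holds for n = 0,…,6 (a full window of length max(S) = 7), so the sequence is purely periodic with period 10.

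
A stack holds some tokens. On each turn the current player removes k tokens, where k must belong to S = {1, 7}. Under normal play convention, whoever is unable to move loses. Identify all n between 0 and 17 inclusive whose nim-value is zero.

0, 2, 4, 6, 8, 10, 12, 14, 16

G(0) = 0
G(1) = mex{0} = 1
G(2) = mex{1} = 0
G(3) = mex{0} = 1
G(4) = mex{1} = 0
G(5) = mex{0} = 1
G(6) = mex{1} = 0
G(7) = mex{0,0} = 1
G(8) = mex{1,1} = 0
G(9) = mex{0,0} = 1
G(10) = mex{1,1} = 0
G(11) = mex{0,0} = 1
G(12) = mex{1,1} = 0
G(13) = mex{0,0} = 1
G(14) = mex{1,1} = 0
G(15) = mex{0,0} = 1
G(16) = mex{1,1} = 0
G(17) = mex{0,0} = 1
P-positions are exactly the n with G(n) = 0.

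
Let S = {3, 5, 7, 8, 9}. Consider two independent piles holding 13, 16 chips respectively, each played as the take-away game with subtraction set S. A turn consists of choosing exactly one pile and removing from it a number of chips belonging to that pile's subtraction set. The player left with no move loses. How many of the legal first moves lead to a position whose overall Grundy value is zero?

3

All piles use S = {3, 5, 7, 8, 9}:
n :  0  1  2  3  4  5  6  7  8  9 10 11 12 13 14 15 16
G :  0  0  0  1  1  1  2  2  2  3  3  3  0  0  0  1  1
Pile A: G(13) = 0.
Pile B: G(16) = 1.
Combined Grundy value = 0 ⊕ 1 = 1.
A winning move leaves total XOR = 0, i.e. changes one component's Grundy value g to g ⊕ X where X is the current total.
Pile A: need g' = 0⊕1 = 1. Options: 13−3→G=3, 13−5→G=2, 13−7→G=2, 13−8→G=1, 13−9→G=1. Hits: 2.
Pile B: need g' = 1⊕1 = 0. Options: 16−3→G=0, 16−5→G=3, 16−7→G=3, 16−8→G=2, 16−9→G=2. Hits: 1.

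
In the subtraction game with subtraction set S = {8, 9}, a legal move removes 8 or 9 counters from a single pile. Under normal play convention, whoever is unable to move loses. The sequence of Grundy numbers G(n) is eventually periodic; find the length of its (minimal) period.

G(0) = 0
G(1) = mex{} = 0
G(2) = mex{} = 0
G(3) = mex{} = 0
G(4) = mex{} = 0
G(5) = mex{} = 0
G(6) = mex{} = 0
G(7) = mex{} = 0
G(8) = mex{0} = 1
G(9) = mex{0,0} = 1
G(10) = mex{0,0} = 1
G(11) = mex{0,0} = 1
G(12) = mex{0,0} = 1
G(13) = mex{0,0} = 1
G(14) = mex{0,0} = 1
G(15) = mex{0,0} = 1
G(16) = mex{1,0} = 2
G(17) = mex{1,1} = 0
G(18) = mex{1,1} = 0
G(19) = mex{1,1} = 0
G(20) = mex{1,1} = 0
G(21) = mex{1,1} = 0
G(22) = mex{1,1} = 0
G(23) = mex{1,1} = 0
G(24) = mex{2,1} = 0
G(25) = mex{0,2} = 1
G(26) = mex{0,0} = 1
G(27) = mex{0,0} = 1
G(28) = mex{0,0} = 1
G(29) = mex{0,0} = 1
G(30) = mex{0,0} = 1
G(31) = mex{0,0} = 1
G(32) = mex{0,0} = 1
G(33) = mex{1,0} = 2
G(34) = mex{1,1} = 0
G(35) = mex{1,1} = 0
G(n+17) = G(n) holds for n = 0,…,8 (a full window of length max(S) = 9), so the sequence is purely periodic with period 17.

17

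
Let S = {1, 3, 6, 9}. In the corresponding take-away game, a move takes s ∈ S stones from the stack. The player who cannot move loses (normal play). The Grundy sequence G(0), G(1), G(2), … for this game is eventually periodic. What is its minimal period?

G(0) = 0
G(1) = mex{0} = 1
G(2) = mex{1} = 0
G(3) = mex{0,0} = 1
G(4) = mex{1,1} = 0
G(5) = mex{0,0} = 1
G(6) = mex{1,1,0} = 2
G(7) = mex{2,0,1} = 3
G(8) = mex{3,1,0} = 2
G(9) = mex{2,2,1,0} = 3
G(10) = mex{3,3,0,1} = 2
G(11) = mex{2,2,1,0} = 3
G(12) = mex{3,3,2,1} = 0
G(13) = mex{0,2,3,0} = 1
G(14) = mex{1,3,2,1} = 0
G(15) = mex{0,0,3,2} = 1
G(16) = mex{1,1,2,3} = 0
G(17) = mex{0,0,3,2} = 1
G(18) = mex{1,1,0,3} = 2
G(19) = mex{2,0,1,2} = 3
G(20) = mex{3,1,0,3} = 2
G(21) = mex{2,2,1,0} = 3
G(22) = mex{3,3,0,1} = 2
G(23) = mex{2,2,1,0} = 3
G(24) = mex{3,3,2,1} = 0
G(25) = mex{0,2,3,0} = 1
G(n+12) = G(n) holds for n = 0,…,8 (a full window of length max(S) = 9), so the sequence is purely periodic with period 12.

12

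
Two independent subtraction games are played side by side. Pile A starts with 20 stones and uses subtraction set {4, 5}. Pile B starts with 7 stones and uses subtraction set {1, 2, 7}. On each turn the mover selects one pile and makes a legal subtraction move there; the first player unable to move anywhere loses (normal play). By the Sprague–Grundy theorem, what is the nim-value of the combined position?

1

Pile A, S = {4, 5}:
n :  0  1  2  3  4  5  6  7  8  9 10 11 12 13 14 15 16 17 18 19 20
G :  0  0  0  0  1  1  1  1  2  0  0  0  0  1  1  1  1  2  0  0  0
G_A(20) = 0.
Pile B, S = {1, 2, 7}:
n : 0 1 2 3 4 5 6 7
G : 0 1 2 0 1 2 0 1
G_B(7) = 1.
Combined Grundy value = 0 ⊕ 1 = 1.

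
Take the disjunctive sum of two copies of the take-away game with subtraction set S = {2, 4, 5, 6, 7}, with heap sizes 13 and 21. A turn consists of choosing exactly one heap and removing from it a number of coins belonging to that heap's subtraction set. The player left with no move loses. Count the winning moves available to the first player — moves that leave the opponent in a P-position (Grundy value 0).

All heaps use S = {2, 4, 5, 6, 7}:
G(0) = 0
G(1) = mex{} = 0
G(2) = mex{0} = 1
G(3) = mex{0} = 1
G(4) = mex{1,0} = 2
G(5) = mex{1,0,0} = 2
G(6) = mex{2,1,0,0} = 3
G(7) = mex{2,1,1,0,0} = 3
G(8) = mex{3,2,1,1,0} = 4
G(9) = mex{3,2,2,1,1} = 0
G(10) = mex{4,3,2,2,1} = 0
G(11) = mex{0,3,3,2,2} = 1
G(12) = mex{0,4,3,3,2} = 1
G(13) = mex{1,0,4,3,3} = 2
G(14) = mex{1,0,0,4,3} = 2
G(15) = mex{2,1,0,0,4} = 3
G(16) = mex{2,1,1,0,0} = 3
G(17) = mex{3,2,1,1,0} = 4
G(18) = mex{3,2,2,1,1} = 0
G(19) = mex{4,3,2,2,1} = 0
G(20) = mex{0,3,3,2,2} = 1
G(21) = mex{0,4,3,3,2} = 1
Heap A: G(13) = 2.
Heap B: G(21) = 1.
Combined Grundy value = 2 ⊕ 1 = 3.
A winning move leaves total XOR = 0, i.e. changes one component's Grundy value g to g ⊕ X where X is the current total.
Heap A: need g' = 2⊕3 = 1. Options: 13−2→G=1, 13−4→G=0, 13−5→G=4, 13−6→G=3, 13−7→G=3. Hits: 1.
Heap B: need g' = 1⊕3 = 2. Options: 21−2→G=0, 21−4→G=4, 21−5→G=3, 21−6→G=3, 21−7→G=2. Hits: 1.

2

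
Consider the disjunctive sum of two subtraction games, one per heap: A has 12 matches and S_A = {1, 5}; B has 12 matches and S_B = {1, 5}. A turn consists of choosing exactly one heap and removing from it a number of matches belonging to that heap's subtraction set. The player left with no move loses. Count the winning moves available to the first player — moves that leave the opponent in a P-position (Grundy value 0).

0

Heap A, S = {1, 5}:
G(0) = 0
G(1) = mex{0} = 1
G(2) = mex{1} = 0
G(3) = mex{0} = 1
G(4) = mex{1} = 0
G(5) = mex{0,0} = 1
G(6) = mex{1,1} = 0
G(7) = mex{0,0} = 1
G(8) = mex{1,1} = 0
G(9) = mex{0,0} = 1
G(10) = mex{1,1} = 0
G(11) = mex{0,0} = 1
G(12) = mex{1,1} = 0
G_A(12) = 0.
Heap B, S = {1, 5}:
G(0) = 0
G(1) = mex{0} = 1
G(2) = mex{1} = 0
G(3) = mex{0} = 1
G(4) = mex{1} = 0
G(5) = mex{0,0} = 1
G(6) = mex{1,1} = 0
G(7) = mex{0,0} = 1
G(8) = mex{1,1} = 0
G(9) = mex{0,0} = 1
G(10) = mex{1,1} = 0
G(11) = mex{0,0} = 1
G(12) = mex{1,1} = 0
G_B(12) = 0.
Combined Grundy value = 0 ⊕ 0 = 0.
A winning move leaves total XOR = 0, i.e. changes one component's Grundy value g to g ⊕ X where X is the current total.
Heap A: target g' = 0⊕0 = 0, but every legal move changes the Grundy value (mex property), so 0 moves.
Heap B: target g' = 0⊕0 = 0, but every legal move changes the Grundy value (mex property), so 0 moves.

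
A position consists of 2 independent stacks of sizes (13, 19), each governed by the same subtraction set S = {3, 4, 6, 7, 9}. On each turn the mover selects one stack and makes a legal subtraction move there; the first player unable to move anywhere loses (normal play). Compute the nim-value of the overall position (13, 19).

2

All stacks use S = {3, 4, 6, 7, 9}:
n :  0  1  2  3  4  5  6  7  8  9 10 11 12 13 14 15 16 17 18 19
G :  0  0  0  1  1  1  2  2  2  3  3  3  0  0  0  1  1  1  2  2
Stack A: G(13) = 0.
Stack B: G(19) = 2.
Combined Grundy value = 0 ⊕ 2 = 2.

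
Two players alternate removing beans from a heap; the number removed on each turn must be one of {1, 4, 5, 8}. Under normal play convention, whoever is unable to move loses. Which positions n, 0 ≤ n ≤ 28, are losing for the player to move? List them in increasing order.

0, 2, 9, 11, 18, 20, 27

G(0) = 0
G(1) = mex{0} = 1
G(2) = mex{1} = 0
G(3) = mex{0} = 1
G(4) = mex{1,0} = 2
G(5) = mex{2,1,0} = 3
G(6) = mex{3,0,1} = 2
G(7) = mex{2,1,0} = 3
G(8) = mex{3,2,1,0} = 4
G(9) = mex{4,3,2,1} = 0
G(10) = mex{0,2,3,0} = 1
G(11) = mex{1,3,2,1} = 0
G(12) = mex{0,4,3,2} = 1
G(13) = mex{1,0,4,3} = 2
G(14) = mex{2,1,0,2} = 3
G(15) = mex{3,0,1,3} = 2
G(16) = mex{2,1,0,4} = 3
G(17) = mex{3,2,1,0} = 4
G(18) = mex{4,3,2,1} = 0
G(19) = mex{0,2,3,0} = 1
G(20) = mex{1,3,2,1} = 0
G(21) = mex{0,4,3,2} = 1
G(22) = mex{1,0,4,3} = 2
G(23) = mex{2,1,0,2} = 3
G(24) = mex{3,0,1,3} = 2
G(25) = mex{2,1,0,4} = 3
G(26) = mex{3,2,1,0} = 4
G(27) = mex{4,3,2,1} = 0
G(28) = mex{0,2,3,0} = 1
P-positions are exactly the n with G(n) = 0.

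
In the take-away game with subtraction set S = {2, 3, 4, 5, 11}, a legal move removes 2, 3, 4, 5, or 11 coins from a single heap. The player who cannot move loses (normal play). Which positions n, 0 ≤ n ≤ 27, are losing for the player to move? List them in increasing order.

0, 1, 7, 8, 14, 15, 21, 22

n :  0  1  2  3  4  5  6  7  8  9 10 11 12 13 14 15 16 17 18 19 20 21 22 23 24 25 26 27
G :  0  0  1  1  2  2  3  0  0  1  1  2  2  3  0  0  1  1  2  2  3  0  0  1  1  2  2  3
P-positions are exactly the n with G(n) = 0.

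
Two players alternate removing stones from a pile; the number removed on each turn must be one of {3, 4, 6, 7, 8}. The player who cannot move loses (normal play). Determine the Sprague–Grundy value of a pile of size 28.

G(0) = 0
G(1) = mex{} = 0
G(2) = mex{} = 0
G(3) = mex{0} = 1
G(4) = mex{0,0} = 1
G(5) = mex{0,0} = 1
G(6) = mex{1,0,0} = 2
G(7) = mex{1,1,0,0} = 2
G(8) = mex{1,1,0,0,0} = 2
G(9) = mex{2,1,1,0,0} = 3
G(10) = mex{2,2,1,1,0} = 3
G(11) = mex{2,2,1,1,1} = 0
G(12) = mex{3,2,2,1,1} = 0
G(13) = mex{3,3,2,2,1} = 0
G(14) = mex{0,3,2,2,2} = 1
G(15) = mex{0,0,3,2,2} = 1
G(16) = mex{0,0,3,3,2} = 1
G(17) = mex{1,0,0,3,3} = 2
G(18) = mex{1,1,0,0,3} = 2
G(19) = mex{1,1,0,0,0} = 2
G(20) = mex{2,1,1,0,0} = 3
G(21) = mex{2,2,1,1,0} = 3
G(22) = mex{2,2,1,1,1} = 0
G(23) = mex{3,2,2,1,1} = 0
G(24) = mex{3,3,2,2,1} = 0
G(25) = mex{0,3,2,2,2} = 1
G(26) = mex{0,0,3,2,2} = 1
G(27) = mex{0,0,3,3,2} = 1
G(28) = mex{1,0,0,3,3} = 2

2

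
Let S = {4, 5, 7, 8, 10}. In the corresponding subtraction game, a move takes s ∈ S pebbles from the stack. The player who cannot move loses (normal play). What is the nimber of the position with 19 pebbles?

n :  0  1  2  3  4  5  6  7  8  9 10 11 12 13 14 15 16 17 18 19
G :  0  0  0  0  1  1  1  1  2  2  2  2  3  3  0  0  0  0  1  1

1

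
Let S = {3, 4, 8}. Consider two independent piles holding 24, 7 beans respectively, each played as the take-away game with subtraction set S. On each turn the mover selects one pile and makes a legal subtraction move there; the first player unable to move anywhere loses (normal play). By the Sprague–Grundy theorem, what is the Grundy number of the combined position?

0

All piles use S = {3, 4, 8}:
G(0) = 0
G(1) = mex{} = 0
G(2) = mex{} = 0
G(3) = mex{0} = 1
G(4) = mex{0,0} = 1
G(5) = mex{0,0} = 1
G(6) = mex{1,0} = 2
G(7) = mex{1,1} = 0
G(8) = mex{1,1,0} = 2
G(9) = mex{2,1,0} = 3
G(10) = mex{0,2,0} = 1
G(11) = mex{2,0,1} = 3
G(12) = mex{3,2,1} = 0
G(13) = mex{1,3,1} = 0
G(14) = mex{3,1,2} = 0
G(15) = mex{0,3,0} = 1
G(16) = mex{0,0,2} = 1
G(17) = mex{0,0,3} = 1
G(18) = mex{1,0,1} = 2
G(19) = mex{1,1,3} = 0
G(20) = mex{1,1,0} = 2
G(21) = mex{2,1,0} = 3
G(22) = mex{0,2,0} = 1
G(23) = mex{2,0,1} = 3
G(24) = mex{3,2,1} = 0
Pile A: G(24) = 0.
Pile B: G(7) = 0.
Combined Grundy value = 0 ⊕ 0 = 0.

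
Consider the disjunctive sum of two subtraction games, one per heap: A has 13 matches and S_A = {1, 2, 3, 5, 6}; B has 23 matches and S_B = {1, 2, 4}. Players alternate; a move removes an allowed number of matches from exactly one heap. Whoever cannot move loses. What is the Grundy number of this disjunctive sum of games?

3

Heap A, S = {1, 2, 3, 5, 6}:
G(0) = 0
G(1) = mex{0} = 1
G(2) = mex{1,0} = 2
G(3) = mex{2,1,0} = 3
G(4) = mex{3,2,1} = 0
G(5) = mex{0,3,2,0} = 1
G(6) = mex{1,0,3,1,0} = 2
G(7) = mex{2,1,0,2,1} = 3
G(8) = mex{3,2,1,3,2} = 0
G(9) = mex{0,3,2,0,3} = 1
G(10) = mex{1,0,3,1,0} = 2
G(11) = mex{2,1,0,2,1} = 3
G(12) = mex{3,2,1,3,2} = 0
G(13) = mex{0,3,2,0,3} = 1
G_A(13) = 1.
Heap B, S = {1, 2, 4}:
G(0) = 0
G(1) = mex{0} = 1
G(2) = mex{1,0} = 2
G(3) = mex{2,1} = 0
G(4) = mex{0,2,0} = 1
G(5) = mex{1,0,1} = 2
G(6) = mex{2,1,2} = 0
G(7) = mex{0,2,0} = 1
G(8) = mex{1,0,1} = 2
G(9) = mex{2,1,2} = 0
G(10) = mex{0,2,0} = 1
G(11) = mex{1,0,1} = 2
G(12) = mex{2,1,2} = 0
G(13) = mex{0,2,0} = 1
G(14) = mex{1,0,1} = 2
G(15) = mex{2,1,2} = 0
G(16) = mex{0,2,0} = 1
G(17) = mex{1,0,1} = 2
G(18) = mex{2,1,2} = 0
G(19) = mex{0,2,0} = 1
G(20) = mex{1,0,1} = 2
G(21) = mex{2,1,2} = 0
G(22) = mex{0,2,0} = 1
G(23) = mex{1,0,1} = 2
G_B(23) = 2.
Combined Grundy value = 1 ⊕ 2 = 3.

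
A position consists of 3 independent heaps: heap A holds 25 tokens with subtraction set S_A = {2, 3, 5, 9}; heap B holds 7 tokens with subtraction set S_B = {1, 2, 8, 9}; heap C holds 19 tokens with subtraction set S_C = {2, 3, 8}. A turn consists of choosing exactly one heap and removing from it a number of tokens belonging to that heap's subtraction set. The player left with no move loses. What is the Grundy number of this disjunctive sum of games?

Heap A, S = {2, 3, 5, 9}:
G(0) = 0
G(1) = mex{} = 0
G(2) = mex{0} = 1
G(3) = mex{0,0} = 1
G(4) = mex{1,0} = 2
G(5) = mex{1,1,0} = 2
G(6) = mex{2,1,0} = 3
G(7) = mex{2,2,1} = 0
G(8) = mex{3,2,1} = 0
G(9) = mex{0,3,2,0} = 1
G(10) = mex{0,0,2,0} = 1
G(11) = mex{1,0,3,1} = 2
G(12) = mex{1,1,0,1} = 2
G(13) = mex{2,1,0,2} = 3
G(14) = mex{2,2,1,2} = 0
G(15) = mex{3,2,1,3} = 0
G(16) = mex{0,3,2,0} = 1
G(17) = mex{0,0,2,0} = 1
G(18) = mex{1,0,3,1} = 2
G(19) = mex{1,1,0,1} = 2
G(20) = mex{2,1,0,2} = 3
G(21) = mex{2,2,1,2} = 0
G(22) = mex{3,2,1,3} = 0
G(23) = mex{0,3,2,0} = 1
G(24) = mex{0,0,2,0} = 1
G(25) = mex{1,0,3,1} = 2
G_A(25) = 2.
Heap B, S = {1, 2, 8, 9}:
n : 0 1 2 3 4 5 6 7
G : 0 1 2 0 1 2 0 1
G_B(7) = 1.
Heap C, S = {2, 3, 8}:
n :  0  1  2  3  4  5  6  7  8  9 10 11 12 13 14 15 16 17 18 19
G :  0  0  1  1  2  0  0  1  1  2  0  0  1  1  2  0  0  1  1  2
G_C(19) = 2.
Combined Grundy value = 2 ⊕ 1 ⊕ 2 = 1.

1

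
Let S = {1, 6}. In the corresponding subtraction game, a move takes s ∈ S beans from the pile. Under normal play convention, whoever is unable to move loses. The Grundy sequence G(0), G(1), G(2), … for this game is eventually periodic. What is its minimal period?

7

n :  0  1  2  3  4  5  6  7  8  9 10 11 12 13 14 15
G :  0  1  0  1  0  1  2  0  1  0  1  0  1  2  0  1
G(n+7) = G(n) holds for n = 0,…,5 (a full window of length max(S) = 6), so the sequence is purely periodic with period 7.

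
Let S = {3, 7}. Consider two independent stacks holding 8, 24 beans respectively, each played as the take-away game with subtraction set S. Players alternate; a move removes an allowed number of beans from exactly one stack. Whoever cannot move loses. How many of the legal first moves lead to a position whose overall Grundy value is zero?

2

All stacks use S = {3, 7}:
G(0) = 0
G(1) = mex{} = 0
G(2) = mex{} = 0
G(3) = mex{0} = 1
G(4) = mex{0} = 1
G(5) = mex{0} = 1
G(6) = mex{1} = 0
G(7) = mex{1,0} = 2
G(8) = mex{1,0} = 2
G(9) = mex{0,0} = 1
G(10) = mex{2,1} = 0
G(11) = mex{2,1} = 0
G(12) = mex{1,1} = 0
G(13) = mex{0,0} = 1
G(14) = mex{0,2} = 1
G(15) = mex{0,2} = 1
G(16) = mex{1,1} = 0
G(17) = mex{1,0} = 2
G(18) = mex{1,0} = 2
G(19) = mex{0,0} = 1
G(20) = mex{2,1} = 0
G(21) = mex{2,1} = 0
G(22) = mex{1,1} = 0
G(23) = mex{0,0} = 1
G(24) = mex{0,2} = 1
Stack A: G(8) = 2.
Stack B: G(24) = 1.
Combined Grundy value = 2 ⊕ 1 = 3.
A winning move leaves total XOR = 0, i.e. changes one component's Grundy value g to g ⊕ X where X is the current total.
Stack A: need g' = 2⊕3 = 1. Options: 8−3→G=1, 8−7→G=0. Hits: 1.
Stack B: need g' = 1⊕3 = 2. Options: 24−3→G=0, 24−7→G=2. Hits: 1.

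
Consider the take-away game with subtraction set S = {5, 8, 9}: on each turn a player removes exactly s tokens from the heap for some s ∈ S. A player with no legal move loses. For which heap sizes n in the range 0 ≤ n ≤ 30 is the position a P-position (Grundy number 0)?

G(0) = 0
G(1) = mex{} = 0
G(2) = mex{} = 0
G(3) = mex{} = 0
G(4) = mex{} = 0
G(5) = mex{0} = 1
G(6) = mex{0} = 1
G(7) = mex{0} = 1
G(8) = mex{0,0} = 1
G(9) = mex{0,0,0} = 1
G(10) = mex{1,0,0} = 2
G(11) = mex{1,0,0} = 2
G(12) = mex{1,0,0} = 2
G(13) = mex{1,1,0} = 2
G(14) = mex{1,1,1} = 0
G(15) = mex{2,1,1} = 0
G(16) = mex{2,1,1} = 0
G(17) = mex{2,1,1} = 0
G(18) = mex{2,2,1} = 0
G(19) = mex{0,2,2} = 1
G(20) = mex{0,2,2} = 1
G(21) = mex{0,2,2} = 1
G(22) = mex{0,0,2} = 1
G(23) = mex{0,0,0} = 1
G(24) = mex{1,0,0} = 2
G(25) = mex{1,0,0} = 2
G(26) = mex{1,0,0} = 2
G(27) = mex{1,1,0} = 2
G(28) = mex{1,1,1} = 0
G(29) = mex{2,1,1} = 0
G(30) = mex{2,1,1} = 0
P-positions are exactly the n with G(n) = 0.

0, 1, 2, 3, 4, 14, 15, 16, 17, 18, 28, 29, 30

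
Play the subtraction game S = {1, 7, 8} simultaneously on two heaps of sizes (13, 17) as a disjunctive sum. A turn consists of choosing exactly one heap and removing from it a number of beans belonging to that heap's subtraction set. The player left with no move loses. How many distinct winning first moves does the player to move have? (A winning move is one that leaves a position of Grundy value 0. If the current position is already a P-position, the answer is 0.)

2

All heaps use S = {1, 7, 8}:
G(0) = 0
G(1) = mex{0} = 1
G(2) = mex{1} = 0
G(3) = mex{0} = 1
G(4) = mex{1} = 0
G(5) = mex{0} = 1
G(6) = mex{1} = 0
G(7) = mex{0,0} = 1
G(8) = mex{1,1,0} = 2
G(9) = mex{2,0,1} = 3
G(10) = mex{3,1,0} = 2
G(11) = mex{2,0,1} = 3
G(12) = mex{3,1,0} = 2
G(13) = mex{2,0,1} = 3
G(14) = mex{3,1,0} = 2
G(15) = mex{2,2,1} = 0
G(16) = mex{0,3,2} = 1
G(17) = mex{1,2,3} = 0
Heap A: G(13) = 3.
Heap B: G(17) = 0.
Combined Grundy value = 3 ⊕ 0 = 3.
A winning move leaves total XOR = 0, i.e. changes one component's Grundy value g to g ⊕ X where X is the current total.
Heap A: need g' = 3⊕3 = 0. Options: 13−1→G=2, 13−7→G=0, 13−8→G=1. Hits: 1.
Heap B: need g' = 0⊕3 = 3. Options: 17−1→G=1, 17−7→G=2, 17−8→G=3. Hits: 1.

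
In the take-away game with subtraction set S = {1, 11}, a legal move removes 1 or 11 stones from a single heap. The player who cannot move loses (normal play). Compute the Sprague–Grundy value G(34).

G(0) = 0
G(1) = mex{0} = 1
G(2) = mex{1} = 0
G(3) = mex{0} = 1
G(4) = mex{1} = 0
G(5) = mex{0} = 1
G(6) = mex{1} = 0
G(7) = mex{0} = 1
G(8) = mex{1} = 0
G(9) = mex{0} = 1
G(10) = mex{1} = 0
G(11) = mex{0,0} = 1
G(12) = mex{1,1} = 0
G(13) = mex{0,0} = 1
G(14) = mex{1,1} = 0
G(15) = mex{0,0} = 1
G(16) = mex{1,1} = 0
G(17) = mex{0,0} = 1
G(18) = mex{1,1} = 0
G(19) = mex{0,0} = 1
G(20) = mex{1,1} = 0
G(21) = mex{0,0} = 1
G(22) = mex{1,1} = 0
G(23) = mex{0,0} = 1
G(24) = mex{1,1} = 0
G(25) = mex{0,0} = 1
G(26) = mex{1,1} = 0
G(27) = mex{0,0} = 1
G(28) = mex{1,1} = 0
G(29) = mex{0,0} = 1
G(30) = mex{1,1} = 0
G(31) = mex{0,0} = 1
G(32) = mex{1,1} = 0
G(33) = mex{0,0} = 1
G(34) = mex{1,1} = 0

0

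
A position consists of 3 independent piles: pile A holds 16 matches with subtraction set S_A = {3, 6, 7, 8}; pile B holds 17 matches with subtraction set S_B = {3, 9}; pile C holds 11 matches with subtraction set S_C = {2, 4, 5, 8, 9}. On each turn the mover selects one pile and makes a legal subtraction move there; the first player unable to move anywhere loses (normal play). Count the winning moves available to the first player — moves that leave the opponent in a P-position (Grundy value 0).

Pile A, S = {3, 6, 7, 8}:
G(0) = 0
G(1) = mex{} = 0
G(2) = mex{} = 0
G(3) = mex{0} = 1
G(4) = mex{0} = 1
G(5) = mex{0} = 1
G(6) = mex{1,0} = 2
G(7) = mex{1,0,0} = 2
G(8) = mex{1,0,0,0} = 2
G(9) = mex{2,1,0,0} = 3
G(10) = mex{2,1,1,0} = 3
G(11) = mex{2,1,1,1} = 0
G(12) = mex{3,2,1,1} = 0
G(13) = mex{3,2,2,1} = 0
G(14) = mex{0,2,2,2} = 1
G(15) = mex{0,3,2,2} = 1
G(16) = mex{0,3,3,2} = 1
G_A(16) = 1.
Pile B, S = {3, 9}:
G(0) = 0
G(1) = mex{} = 0
G(2) = mex{} = 0
G(3) = mex{0} = 1
G(4) = mex{0} = 1
G(5) = mex{0} = 1
G(6) = mex{1} = 0
G(7) = mex{1} = 0
G(8) = mex{1} = 0
G(9) = mex{0,0} = 1
G(10) = mex{0,0} = 1
G(11) = mex{0,0} = 1
G(12) = mex{1,1} = 0
G(13) = mex{1,1} = 0
G(14) = mex{1,1} = 0
G(15) = mex{0,0} = 1
G(16) = mex{0,0} = 1
G(17) = mex{0,0} = 1
G_B(17) = 1.
Pile C, S = {2, 4, 5, 8, 9}:
G(0) = 0
G(1) = mex{} = 0
G(2) = mex{0} = 1
G(3) = mex{0} = 1
G(4) = mex{1,0} = 2
G(5) = mex{1,0,0} = 2
G(6) = mex{2,1,0} = 3
G(7) = mex{2,1,1} = 0
G(8) = mex{3,2,1,0} = 4
G(9) = mex{0,2,2,0,0} = 1
G(10) = mex{4,3,2,1,0} = 5
G(11) = mex{1,0,3,1,1} = 2
G_C(11) = 2.
Combined Grundy value = 1 ⊕ 1 ⊕ 2 = 2.
A winning move leaves total XOR = 0, i.e. changes one component's Grundy value g to g ⊕ X where X is the current total.
Pile A: need g' = 1⊕2 = 3. Options: 16−3→G=0, 16−6→G=3, 16−7→G=3, 16−8→G=2. Hits: 2.
Pile B: need g' = 1⊕2 = 3. Options: 17−3→G=0, 17−9→G=0. Hits: 0.
Pile C: need g' = 2⊕2 = 0. Options: 11−2→G=1, 11−4→G=0, 11−5→G=3, 11−8→G=1, 11−9→G=1. Hits: 1.

3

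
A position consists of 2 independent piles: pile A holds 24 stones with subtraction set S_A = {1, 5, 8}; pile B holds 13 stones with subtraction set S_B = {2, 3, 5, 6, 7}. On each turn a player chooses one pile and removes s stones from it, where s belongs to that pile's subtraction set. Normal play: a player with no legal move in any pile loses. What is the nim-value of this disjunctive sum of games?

Pile A, S = {1, 5, 8}:
G(0) = 0
G(1) = mex{0} = 1
G(2) = mex{1} = 0
G(3) = mex{0} = 1
G(4) = mex{1} = 0
G(5) = mex{0,0} = 1
G(6) = mex{1,1} = 0
G(7) = mex{0,0} = 1
G(8) = mex{1,1,0} = 2
G(9) = mex{2,0,1} = 3
G(10) = mex{3,1,0} = 2
G(11) = mex{2,0,1} = 3
G(12) = mex{3,1,0} = 2
G(13) = mex{2,2,1} = 0
G(14) = mex{0,3,0} = 1
G(15) = mex{1,2,1} = 0
G(16) = mex{0,3,2} = 1
G(17) = mex{1,2,3} = 0
G(18) = mex{0,0,2} = 1
G(19) = mex{1,1,3} = 0
G(20) = mex{0,0,2} = 1
G(21) = mex{1,1,0} = 2
G(22) = mex{2,0,1} = 3
G(23) = mex{3,1,0} = 2
G(24) = mex{2,0,1} = 3
G_A(24) = 3.
Pile B, S = {2, 3, 5, 6, 7}:
n :  0  1  2  3  4  5  6  7  8  9 10 11 12 13
G :  0  0  1  1  2  2  3  3  4  0  0  1  1  2
G_B(13) = 2.
Combined Grundy value = 3 ⊕ 2 = 1.

1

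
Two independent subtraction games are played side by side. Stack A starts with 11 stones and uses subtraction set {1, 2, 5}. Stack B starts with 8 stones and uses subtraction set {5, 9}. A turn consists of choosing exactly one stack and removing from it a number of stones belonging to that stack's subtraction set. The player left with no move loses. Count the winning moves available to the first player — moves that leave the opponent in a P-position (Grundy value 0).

Stack A, S = {1, 2, 5}:
G(0) = 0
G(1) = mex{0} = 1
G(2) = mex{1,0} = 2
G(3) = mex{2,1} = 0
G(4) = mex{0,2} = 1
G(5) = mex{1,0,0} = 2
G(6) = mex{2,1,1} = 0
G(7) = mex{0,2,2} = 1
G(8) = mex{1,0,0} = 2
G(9) = mex{2,1,1} = 0
G(10) = mex{0,2,2} = 1
G(11) = mex{1,0,0} = 2
G_A(11) = 2.
Stack B, S = {5, 9}:
n : 0 1 2 3 4 5 6 7 8
G : 0 0 0 0 0 1 1 1 1
G_B(8) = 1.
Combined Grundy value = 2 ⊕ 1 = 3.
A winning move leaves total XOR = 0, i.e. changes one component's Grundy value g to g ⊕ X where X is the current total.
Stack A: need g' = 2⊕3 = 1. Options: 11−1→G=1, 11−2→G=0, 11−5→G=0. Hits: 1.
Stack B: need g' = 1⊕3 = 2. Options: 8−5→G=0. Hits: 0.

1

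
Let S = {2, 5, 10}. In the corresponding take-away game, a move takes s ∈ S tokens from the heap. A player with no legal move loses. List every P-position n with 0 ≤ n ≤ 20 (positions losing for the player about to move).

n :  0  1  2  3  4  5  6  7  8  9 10 11 12 13 14 15 16 17 18 19 20
G :  0  0  1  1  0  2  1  0  0  1  1  2  2  3  3  0  0  1  1  0  2
P-positions are exactly the n with G(n) = 0.

0, 1, 4, 7, 8, 15, 16, 19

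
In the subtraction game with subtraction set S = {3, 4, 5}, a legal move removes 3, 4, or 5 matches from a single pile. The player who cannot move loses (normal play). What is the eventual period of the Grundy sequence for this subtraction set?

8

G(0) = 0
G(1) = mex{} = 0
G(2) = mex{} = 0
G(3) = mex{0} = 1
G(4) = mex{0,0} = 1
G(5) = mex{0,0,0} = 1
G(6) = mex{1,0,0} = 2
G(7) = mex{1,1,0} = 2
G(8) = mex{1,1,1} = 0
G(9) = mex{2,1,1} = 0
G(10) = mex{2,2,1} = 0
G(11) = mex{0,2,2} = 1
G(12) = mex{0,0,2} = 1
G(13) = mex{0,0,0} = 1
G(14) = mex{1,0,0} = 2
G(15) = mex{1,1,0} = 2
G(16) = mex{1,1,1} = 0
G(17) = mex{2,1,1} = 0
G(n+8) = G(n) holds for n = 0,…,4 (a full window of length max(S) = 5), so the sequence is purely periodic with period 8.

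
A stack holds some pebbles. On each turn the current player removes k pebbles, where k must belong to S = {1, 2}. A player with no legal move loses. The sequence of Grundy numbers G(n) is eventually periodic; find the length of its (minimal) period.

n :  0  1  2  3  4  5  6  7  8  9 10 11 12 13 14
G :  0  1  2  0  1  2  0  1  2  0  1  2  0  1  2
G(n+3) = G(n) holds for n = 0,…,1 (a full window of length max(S) = 2), so the sequence is purely periodic with period 3.

3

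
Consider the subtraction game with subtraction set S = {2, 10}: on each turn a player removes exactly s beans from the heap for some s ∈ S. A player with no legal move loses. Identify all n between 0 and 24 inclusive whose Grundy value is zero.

0, 1, 4, 5, 8, 9, 12, 13, 16, 17, 20, 21, 24

G(0) = 0
G(1) = mex{} = 0
G(2) = mex{0} = 1
G(3) = mex{0} = 1
G(4) = mex{1} = 0
G(5) = mex{1} = 0
G(6) = mex{0} = 1
G(7) = mex{0} = 1
G(8) = mex{1} = 0
G(9) = mex{1} = 0
G(10) = mex{0,0} = 1
G(11) = mex{0,0} = 1
G(12) = mex{1,1} = 0
G(13) = mex{1,1} = 0
G(14) = mex{0,0} = 1
G(15) = mex{0,0} = 1
G(16) = mex{1,1} = 0
G(17) = mex{1,1} = 0
G(18) = mex{0,0} = 1
G(19) = mex{0,0} = 1
G(20) = mex{1,1} = 0
G(21) = mex{1,1} = 0
G(22) = mex{0,0} = 1
G(23) = mex{0,0} = 1
G(24) = mex{1,1} = 0
P-positions are exactly the n with G(n) = 0.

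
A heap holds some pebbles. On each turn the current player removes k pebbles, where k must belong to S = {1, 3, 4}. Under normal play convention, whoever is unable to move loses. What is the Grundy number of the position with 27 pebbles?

n :  0  1  2  3  4  5  6  7  8  9 10 11 12 13 14 15 16 17 18 19 20 21 22 23 24 25 26 27
G :  0  1  0  1  2  3  2  0  1  0  1  2  3  2  0  1  0  1  2  3  2  0  1  0  1  2  3  2

2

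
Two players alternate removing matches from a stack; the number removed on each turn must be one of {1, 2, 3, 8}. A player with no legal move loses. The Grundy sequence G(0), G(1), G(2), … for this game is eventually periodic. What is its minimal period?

9

G(0) = 0
G(1) = mex{0} = 1
G(2) = mex{1,0} = 2
G(3) = mex{2,1,0} = 3
G(4) = mex{3,2,1} = 0
G(5) = mex{0,3,2} = 1
G(6) = mex{1,0,3} = 2
G(7) = mex{2,1,0} = 3
G(8) = mex{3,2,1,0} = 4
G(9) = mex{4,3,2,1} = 0
G(10) = mex{0,4,3,2} = 1
G(11) = mex{1,0,4,3} = 2
G(12) = mex{2,1,0,0} = 3
G(13) = mex{3,2,1,1} = 0
G(14) = mex{0,3,2,2} = 1
G(15) = mex{1,0,3,3} = 2
G(16) = mex{2,1,0,4} = 3
G(17) = mex{3,2,1,0} = 4
G(18) = mex{4,3,2,1} = 0
G(19) = mex{0,4,3,2} = 1
G(n+9) = G(n) holds for n = 0,…,7 (a full window of length max(S) = 8), so the sequence is purely periodic with period 9.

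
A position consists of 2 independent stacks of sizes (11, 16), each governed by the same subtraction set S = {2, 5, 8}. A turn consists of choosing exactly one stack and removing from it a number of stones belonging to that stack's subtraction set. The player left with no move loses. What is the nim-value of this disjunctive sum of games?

1

All stacks use S = {2, 5, 8}:
G(0) = 0
G(1) = mex{} = 0
G(2) = mex{0} = 1
G(3) = mex{0} = 1
G(4) = mex{1} = 0
G(5) = mex{1,0} = 2
G(6) = mex{0,0} = 1
G(7) = mex{2,1} = 0
G(8) = mex{1,1,0} = 2
G(9) = mex{0,0,0} = 1
G(10) = mex{2,2,1} = 0
G(11) = mex{1,1,1} = 0
G(12) = mex{0,0,0} = 1
G(13) = mex{0,2,2} = 1
G(14) = mex{1,1,1} = 0
G(15) = mex{1,0,0} = 2
G(16) = mex{0,0,2} = 1
Stack A: G(11) = 0.
Stack B: G(16) = 1.
Combined Grundy value = 0 ⊕ 1 = 1.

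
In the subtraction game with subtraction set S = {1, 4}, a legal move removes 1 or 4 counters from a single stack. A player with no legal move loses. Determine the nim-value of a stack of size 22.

0

n :  0  1  2  3  4  5  6  7  8  9 10 11 12 13 14 15 16 17 18 19 20 21 22
G :  0  1  0  1  2  0  1  0  1  2  0  1  0  1  2  0  1  0  1  2  0  1  0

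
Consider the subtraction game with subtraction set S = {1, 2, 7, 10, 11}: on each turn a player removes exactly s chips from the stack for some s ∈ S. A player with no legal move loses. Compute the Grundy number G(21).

0

n :  0  1  2  3  4  5  6  7  8  9 10 11 12 13 14 15 16 17 18 19 20 21
G :  0  1  2  0  1  2  0  1  2  0  1  2  0  1  2  0  1  2  0  1  2  0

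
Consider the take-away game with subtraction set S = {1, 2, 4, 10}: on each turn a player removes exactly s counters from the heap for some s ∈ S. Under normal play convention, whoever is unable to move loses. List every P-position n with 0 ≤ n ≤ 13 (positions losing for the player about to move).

0, 3, 6, 9, 12

G(0) = 0
G(1) = mex{0} = 1
G(2) = mex{1,0} = 2
G(3) = mex{2,1} = 0
G(4) = mex{0,2,0} = 1
G(5) = mex{1,0,1} = 2
G(6) = mex{2,1,2} = 0
G(7) = mex{0,2,0} = 1
G(8) = mex{1,0,1} = 2
G(9) = mex{2,1,2} = 0
G(10) = mex{0,2,0,0} = 1
G(11) = mex{1,0,1,1} = 2
G(12) = mex{2,1,2,2} = 0
G(13) = mex{0,2,0,0} = 1
P-positions are exactly the n with G(n) = 0.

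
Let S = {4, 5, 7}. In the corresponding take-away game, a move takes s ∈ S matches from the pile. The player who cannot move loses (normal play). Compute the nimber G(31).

2

G(0) = 0
G(1) = mex{} = 0
G(2) = mex{} = 0
G(3) = mex{} = 0
G(4) = mex{0} = 1
G(5) = mex{0,0} = 1
G(6) = mex{0,0} = 1
G(7) = mex{0,0,0} = 1
G(8) = mex{1,0,0} = 2
G(9) = mex{1,1,0} = 2
G(10) = mex{1,1,0} = 2
G(11) = mex{1,1,1} = 0
G(12) = mex{2,1,1} = 0
G(13) = mex{2,2,1} = 0
G(14) = mex{2,2,1} = 0
G(15) = mex{0,2,2} = 1
G(16) = mex{0,0,2} = 1
G(17) = mex{0,0,2} = 1
G(18) = mex{0,0,0} = 1
G(19) = mex{1,0,0} = 2
G(20) = mex{1,1,0} = 2
G(21) = mex{1,1,0} = 2
G(22) = mex{1,1,1} = 0
G(23) = mex{2,1,1} = 0
G(24) = mex{2,2,1} = 0
G(25) = mex{2,2,1} = 0
G(26) = mex{0,2,2} = 1
G(27) = mex{0,0,2} = 1
G(28) = mex{0,0,2} = 1
G(29) = mex{0,0,0} = 1
G(30) = mex{1,0,0} = 2
G(31) = mex{1,1,0} = 2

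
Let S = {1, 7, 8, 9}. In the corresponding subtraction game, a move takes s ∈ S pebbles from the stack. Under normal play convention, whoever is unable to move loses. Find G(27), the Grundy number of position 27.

G(0) = 0
G(1) = mex{0} = 1
G(2) = mex{1} = 0
G(3) = mex{0} = 1
G(4) = mex{1} = 0
G(5) = mex{0} = 1
G(6) = mex{1} = 0
G(7) = mex{0,0} = 1
G(8) = mex{1,1,0} = 2
G(9) = mex{2,0,1,0} = 3
G(10) = mex{3,1,0,1} = 2
G(11) = mex{2,0,1,0} = 3
G(12) = mex{3,1,0,1} = 2
G(13) = mex{2,0,1,0} = 3
G(14) = mex{3,1,0,1} = 2
G(15) = mex{2,2,1,0} = 3
G(16) = mex{3,3,2,1} = 0
G(17) = mex{0,2,3,2} = 1
G(18) = mex{1,3,2,3} = 0
G(19) = mex{0,2,3,2} = 1
G(20) = mex{1,3,2,3} = 0
G(21) = mex{0,2,3,2} = 1
G(22) = mex{1,3,2,3} = 0
G(23) = mex{0,0,3,2} = 1
G(24) = mex{1,1,0,3} = 2
G(25) = mex{2,0,1,0} = 3
G(26) = mex{3,1,0,1} = 2
G(27) = mex{2,0,1,0} = 3

3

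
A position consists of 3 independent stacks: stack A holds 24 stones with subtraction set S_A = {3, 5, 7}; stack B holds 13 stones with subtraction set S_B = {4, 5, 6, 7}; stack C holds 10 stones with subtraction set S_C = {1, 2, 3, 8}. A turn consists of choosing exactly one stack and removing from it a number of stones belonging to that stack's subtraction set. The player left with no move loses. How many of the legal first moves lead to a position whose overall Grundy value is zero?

0

Stack A, S = {3, 5, 7}:
G(0) = 0
G(1) = mex{} = 0
G(2) = mex{} = 0
G(3) = mex{0} = 1
G(4) = mex{0} = 1
G(5) = mex{0,0} = 1
G(6) = mex{1,0} = 2
G(7) = mex{1,0,0} = 2
G(8) = mex{1,1,0} = 2
G(9) = mex{2,1,0} = 3
G(10) = mex{2,1,1} = 0
G(11) = mex{2,2,1} = 0
G(12) = mex{3,2,1} = 0
G(13) = mex{0,2,2} = 1
G(14) = mex{0,3,2} = 1
G(15) = mex{0,0,2} = 1
G(16) = mex{1,0,3} = 2
G(17) = mex{1,0,0} = 2
G(18) = mex{1,1,0} = 2
G(19) = mex{2,1,0} = 3
G(20) = mex{2,1,1} = 0
G(21) = mex{2,2,1} = 0
G(22) = mex{3,2,1} = 0
G(23) = mex{0,2,2} = 1
G(24) = mex{0,3,2} = 1
G_A(24) = 1.
Stack B, S = {4, 5, 6, 7}:
n :  0  1  2  3  4  5  6  7  8  9 10 11 12 13
G :  0  0  0  0  1  1  1  1  2  2  2  0  0  0
G_B(13) = 0.
Stack C, S = {1, 2, 3, 8}:
G(0) = 0
G(1) = mex{0} = 1
G(2) = mex{1,0} = 2
G(3) = mex{2,1,0} = 3
G(4) = mex{3,2,1} = 0
G(5) = mex{0,3,2} = 1
G(6) = mex{1,0,3} = 2
G(7) = mex{2,1,0} = 3
G(8) = mex{3,2,1,0} = 4
G(9) = mex{4,3,2,1} = 0
G(10) = mex{0,4,3,2} = 1
G_C(10) = 1.
Combined Grundy value = 1 ⊕ 0 ⊕ 1 = 0.
A winning move leaves total XOR = 0, i.e. changes one component's Grundy value g to g ⊕ X where X is the current total.
Stack A: target g' = 1⊕0 = 1, but every legal move changes the Grundy value (mex property), so 0 moves.
Stack B: target g' = 0⊕0 = 0, but every legal move changes the Grundy value (mex property), so 0 moves.
Stack C: target g' = 1⊕0 = 1, but every legal move changes the Grundy value (mex property), so 0 moves.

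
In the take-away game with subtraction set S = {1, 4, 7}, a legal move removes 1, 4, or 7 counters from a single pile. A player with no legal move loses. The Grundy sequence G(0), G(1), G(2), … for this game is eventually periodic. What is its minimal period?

G(0) = 0
G(1) = mex{0} = 1
G(2) = mex{1} = 0
G(3) = mex{0} = 1
G(4) = mex{1,0} = 2
G(5) = mex{2,1} = 0
G(6) = mex{0,0} = 1
G(7) = mex{1,1,0} = 2
G(8) = mex{2,2,1} = 0
G(9) = mex{0,0,0} = 1
G(10) = mex{1,1,1} = 0
G(11) = mex{0,2,2} = 1
G(12) = mex{1,0,0} = 2
G(13) = mex{2,1,1} = 0
G(14) = mex{0,0,2} = 1
G(15) = mex{1,1,0} = 2
G(16) = mex{2,2,1} = 0
G(17) = mex{0,0,0} = 1
G(n+8) = G(n) holds for n = 0,…,6 (a full window of length max(S) = 7), so the sequence is purely periodic with period 8.

8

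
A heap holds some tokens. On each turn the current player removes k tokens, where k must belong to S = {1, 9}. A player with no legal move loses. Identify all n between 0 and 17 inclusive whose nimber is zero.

0, 2, 4, 6, 8, 10, 12, 14, 16

n :  0  1  2  3  4  5  6  7  8  9 10 11 12 13 14 15 16 17
G :  0  1  0  1  0  1  0  1  0  1  0  1  0  1  0  1  0  1
P-positions are exactly the n with G(n) = 0.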